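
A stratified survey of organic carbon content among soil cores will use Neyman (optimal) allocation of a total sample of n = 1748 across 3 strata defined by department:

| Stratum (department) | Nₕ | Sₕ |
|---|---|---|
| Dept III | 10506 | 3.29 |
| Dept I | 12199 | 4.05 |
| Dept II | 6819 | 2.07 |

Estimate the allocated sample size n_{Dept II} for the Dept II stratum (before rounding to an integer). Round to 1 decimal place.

251.6

Neyman allocation: nₕ = n·NₕSₕ / Σⱼ NⱼSⱼ.
Σ NⱼSⱼ = 10506·3.29 + 12199·4.05 + 6819·2.07 = 98086.02.
n_{Dept II} = 1748·6819·2.07 / 98086.02 = 251.6.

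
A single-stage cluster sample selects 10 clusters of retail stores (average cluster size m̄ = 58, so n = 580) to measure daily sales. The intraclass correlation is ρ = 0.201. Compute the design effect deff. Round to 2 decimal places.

12.46

deff = 1 + (58 − 1)·0.201 = 1 + 11.457 = 12.457.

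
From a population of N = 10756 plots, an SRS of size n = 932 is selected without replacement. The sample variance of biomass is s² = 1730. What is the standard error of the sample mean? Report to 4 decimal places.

Under SRS without replacement, Var(ȳ) = (1 − f)·s²/n with f = n/N = 932/10756 = 0.08664931.
Var(ȳ) = (1 − 0.08664931)·1730/932 = 0.91335069·1.8562232 = 1.6953827.
SE(ȳ) = √(1.6953827) = 1.3021.

1.3021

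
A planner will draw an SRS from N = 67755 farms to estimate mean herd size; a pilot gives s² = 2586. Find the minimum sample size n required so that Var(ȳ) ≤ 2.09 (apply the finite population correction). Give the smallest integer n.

Without fpc, n₀ = s²/D = 2586/2.09 = 1237.3206.
With fpc, (1 − n/N)·s²/n ≤ D requires n ≥ n₀/(1 + n₀/N) = 1237.3206/(1 + 1237.3206/67755) = 1215.1303.
Rounding up, n = 1216.

1216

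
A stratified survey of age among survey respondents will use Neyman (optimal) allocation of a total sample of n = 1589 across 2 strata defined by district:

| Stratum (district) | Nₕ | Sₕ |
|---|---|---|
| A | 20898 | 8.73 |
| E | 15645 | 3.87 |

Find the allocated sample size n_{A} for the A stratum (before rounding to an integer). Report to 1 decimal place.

1193.1

Neyman allocation: nₕ = n·NₕSₕ / Σⱼ NⱼSⱼ.
Σ NⱼSⱼ = 20898·8.73 + 15645·3.87 = 242985.69.
n_{A} = 1589·20898·8.73 / 242985.69 = 1193.1.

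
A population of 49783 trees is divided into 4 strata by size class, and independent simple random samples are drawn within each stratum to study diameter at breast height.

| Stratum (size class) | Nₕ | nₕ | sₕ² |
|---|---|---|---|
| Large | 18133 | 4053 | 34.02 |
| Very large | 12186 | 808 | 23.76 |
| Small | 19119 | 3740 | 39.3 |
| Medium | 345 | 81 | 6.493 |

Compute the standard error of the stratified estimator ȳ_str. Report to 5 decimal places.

Var(ȳ_str) = Σₕ Wₕ²(1 − fₕ)sₕ²/nₕ with Wₕ = Nₕ/N, N = 49783.
Large: Wₕ = 0.36424081; term = 0.36424081²·(1 − 0.22351514)·34.02/4053 = 8.6470485 × 10^-4.
Very large: Wₕ = 0.24478236; term = 0.24478236²·(1 − 0.06630560)·23.76/808 = 0.0016451293.
Small: Wₕ = 0.38404676; term = 0.38404676²·(1 − 0.19561693)·39.3/3740 = 0.0012466717.
Medium: Wₕ = 0.00693008; term = 0.00693008²·(1 − 0.23478261)·6.493/81 = 2.9459222 × 10^-6.
Sum = 0.0037594518.
SE = √(0.0037594518) = 0.06131.

0.06131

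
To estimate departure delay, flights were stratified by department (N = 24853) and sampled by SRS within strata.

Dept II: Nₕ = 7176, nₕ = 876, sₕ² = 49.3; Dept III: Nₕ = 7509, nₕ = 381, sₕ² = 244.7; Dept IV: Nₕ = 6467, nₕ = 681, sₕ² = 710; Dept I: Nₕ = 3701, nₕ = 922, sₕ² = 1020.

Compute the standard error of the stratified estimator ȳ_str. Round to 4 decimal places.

Var(ȳ_str) = Σₕ Wₕ²(1 − fₕ)sₕ²/nₕ with Wₕ = Nₕ/N, N = 24853.
Dept II: Wₕ = 0.28873778; term = 0.28873778²·(1 − 0.12207358)·49.3/876 = 0.0041191552.
Dept III: Wₕ = 0.30213656; term = 0.30213656²·(1 − 0.05073911)·244.7/381 = 0.055654611.
Dept IV: Wₕ = 0.26021004; term = 0.26021004²·(1 − 0.10530385)·710/681 = 0.063158948.
Dept I: Wₕ = 0.14891562; term = 0.14891562²·(1 − 0.24912186)·1020/922 = 0.018421256.
Sum = 0.14135397.
SE = √(0.14135397) = 0.3760.

0.3760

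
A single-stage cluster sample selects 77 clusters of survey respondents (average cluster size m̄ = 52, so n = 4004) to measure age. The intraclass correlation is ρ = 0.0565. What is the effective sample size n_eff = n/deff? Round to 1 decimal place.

deff = 1 + (52 − 1)·0.0565 = 1 + 2.8815 = 3.8815.
n_eff = 4004 / 3.8815 = 1031.6.

1031.6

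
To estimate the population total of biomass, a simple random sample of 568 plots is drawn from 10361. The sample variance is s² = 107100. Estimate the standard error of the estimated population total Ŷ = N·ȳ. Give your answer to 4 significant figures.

Var(Ŷ) = N²·Var(ȳ) = N²·(1 − n/N)·s²/n.
f = 568/10361 = 0.05482096; Var(ȳ) = 0.94517904·107100/568 = 178.2195.
Var(Ŷ) = 10361² · 178.2195 = 1.9131921 × 10^10.
SE(Ŷ) = √(1.9131921 × 10^10) = 138300.

138300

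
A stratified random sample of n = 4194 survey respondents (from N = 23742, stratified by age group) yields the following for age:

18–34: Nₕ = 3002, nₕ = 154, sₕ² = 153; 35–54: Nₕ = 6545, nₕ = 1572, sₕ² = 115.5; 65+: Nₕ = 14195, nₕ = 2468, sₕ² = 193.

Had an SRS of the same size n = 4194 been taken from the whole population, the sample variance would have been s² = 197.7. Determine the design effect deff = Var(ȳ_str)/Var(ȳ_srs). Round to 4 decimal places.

Var(ȳ_str) = Σ Wₕ²(1−fₕ)sₕ²/nₕ with Wₕ = Nₕ/23742:
  18–34: (3002/23742)²·(1−154/3002)·153/154 = 0.015069081
  35–54: (6545/23742)²·(1−1572/6545)·115.5/1572 = 0.0042425107
  65+: (14195/23742)²·(1−2468/14195)·193/2468 = 0.023094038
  → Var(ȳ_str) = 0.04240563.
Var(ȳ_srs) = (1 − 4194/23742)·197.7/4194 = 0.038811754.
deff = 0.04240563 / 0.038811754 = 1.0926.

1.0926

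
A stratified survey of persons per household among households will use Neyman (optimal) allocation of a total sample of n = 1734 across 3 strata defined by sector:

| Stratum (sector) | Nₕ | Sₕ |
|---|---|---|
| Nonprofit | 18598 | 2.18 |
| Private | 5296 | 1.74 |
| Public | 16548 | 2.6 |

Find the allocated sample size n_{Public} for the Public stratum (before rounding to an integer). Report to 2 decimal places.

804.08

Neyman allocation: nₕ = n·NₕSₕ / Σⱼ NⱼSⱼ.
Σ NⱼSⱼ = 18598·2.18 + 5296·1.74 + 16548·2.6 = 92783.48.
n_{Public} = 1734·16548·2.6 / 92783.48 = 804.08.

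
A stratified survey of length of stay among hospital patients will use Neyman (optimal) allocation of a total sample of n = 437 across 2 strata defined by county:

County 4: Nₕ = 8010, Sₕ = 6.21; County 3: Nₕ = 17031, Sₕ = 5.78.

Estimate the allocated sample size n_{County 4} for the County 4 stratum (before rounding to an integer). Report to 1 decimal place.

146.7

Neyman allocation: nₕ = n·NₕSₕ / Σⱼ NⱼSⱼ.
Σ NⱼSⱼ = 8010·6.21 + 17031·5.78 = 148181.28.
n_{County 4} = 437·8010·6.21 / 148181.28 = 146.7.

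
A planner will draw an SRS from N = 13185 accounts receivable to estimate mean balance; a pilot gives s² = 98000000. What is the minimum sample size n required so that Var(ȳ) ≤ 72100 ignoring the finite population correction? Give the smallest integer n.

1360

Without fpc, n₀ = s²/D = 98000000/72100 = 1359.2233.
Rounding up, n = 1360.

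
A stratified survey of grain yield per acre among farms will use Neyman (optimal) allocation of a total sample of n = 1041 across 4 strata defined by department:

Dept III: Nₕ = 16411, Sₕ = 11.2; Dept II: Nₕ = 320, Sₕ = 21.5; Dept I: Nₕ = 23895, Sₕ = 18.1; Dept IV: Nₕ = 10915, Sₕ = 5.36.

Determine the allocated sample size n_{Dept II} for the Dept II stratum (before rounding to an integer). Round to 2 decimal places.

10.51

Neyman allocation: nₕ = n·NₕSₕ / Σⱼ NⱼSⱼ.
Σ NⱼSⱼ = 16411·11.2 + 320·21.5 + 23895·18.1 + 10915·5.36 = 681687.1.
n_{Dept II} = 1041·320·21.5 / 681687.1 = 10.51.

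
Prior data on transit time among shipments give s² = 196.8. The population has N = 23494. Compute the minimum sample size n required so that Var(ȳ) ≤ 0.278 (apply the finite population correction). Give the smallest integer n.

Without fpc, n₀ = s²/D = 196.8/0.278 = 707.9137.
With fpc, (1 − n/N)·s²/n ≤ D requires n ≥ n₀/(1 + n₀/N) = 707.9137/(1 + 707.9137/23494) = 687.2070.
Rounding up, n = 688.

688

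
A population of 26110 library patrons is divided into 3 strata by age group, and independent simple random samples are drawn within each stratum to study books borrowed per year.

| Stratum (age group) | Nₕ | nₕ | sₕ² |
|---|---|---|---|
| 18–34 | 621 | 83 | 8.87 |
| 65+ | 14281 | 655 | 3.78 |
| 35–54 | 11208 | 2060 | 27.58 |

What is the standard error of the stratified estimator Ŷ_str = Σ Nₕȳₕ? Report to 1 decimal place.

1591.0

Var(Ŷ_str) = Σₕ Nₕ²(1 − fₕ)sₕ²/nₕ.
18–34: 621²·(1 − 83/621)·8.87/83 = 35704.208.
65+: 14281²·(1 − 655/14281)·3.78/655 = 1.1229942 × 10^6.
35–54: 11208²·(1 − 2060/11208)·27.58/2060 = 1.372718 × 10^6.
Sum = 2.5314164 × 10^6.
SE = √(2.5314164 × 10^6) = 1591.0.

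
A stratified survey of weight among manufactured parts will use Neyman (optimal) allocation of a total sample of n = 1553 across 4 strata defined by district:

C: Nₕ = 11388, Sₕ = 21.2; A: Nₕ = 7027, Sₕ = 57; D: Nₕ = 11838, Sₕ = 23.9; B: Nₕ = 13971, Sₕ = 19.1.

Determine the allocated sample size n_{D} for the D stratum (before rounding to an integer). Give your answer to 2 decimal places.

Neyman allocation: nₕ = n·NₕSₕ / Σⱼ NⱼSⱼ.
Σ NⱼSⱼ = 11388·21.2 + 7027·57 + 11838·23.9 + 13971·19.1 = 1.1917389 × 10^6.
n_{D} = 1553·11838·23.9 / (1.1917389 × 10^6) = 368.69.

368.69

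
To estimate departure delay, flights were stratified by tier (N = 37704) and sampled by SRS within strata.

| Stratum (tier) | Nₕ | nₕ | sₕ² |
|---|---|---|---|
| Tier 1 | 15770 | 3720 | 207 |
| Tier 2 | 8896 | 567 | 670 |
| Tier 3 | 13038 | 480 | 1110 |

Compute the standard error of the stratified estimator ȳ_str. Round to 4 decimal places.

0.5791

Var(ȳ_str) = Σₕ Wₕ²(1 − fₕ)sₕ²/nₕ with Wₕ = Nₕ/N, N = 37704.
Tier 1: Wₕ = 0.41825801; term = 0.41825801²·(1 − 0.23589093)·207/3720 = 0.0074382589.
Tier 2: Wₕ = 0.23594314; term = 0.23594314²·(1 − 0.06373651)·670/567 = 0.061589195.
Tier 3: Wₕ = 0.34579885; term = 0.34579885²·(1 − 0.03681546)·1110/480 = 0.26634119.
Sum = 0.33536864.
SE = √(0.33536864) = 0.5791.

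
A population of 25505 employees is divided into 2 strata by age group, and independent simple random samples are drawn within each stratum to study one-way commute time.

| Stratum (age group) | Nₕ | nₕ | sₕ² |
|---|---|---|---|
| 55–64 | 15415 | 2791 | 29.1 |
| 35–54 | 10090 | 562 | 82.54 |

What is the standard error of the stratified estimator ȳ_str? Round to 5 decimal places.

0.15756

Var(ȳ_str) = Σₕ Wₕ²(1 − fₕ)sₕ²/nₕ with Wₕ = Nₕ/N, N = 25505.
55–64: Wₕ = 0.60439130; term = 0.60439130²·(1 − 0.18105741)·29.1/2791 = 0.0031190548.
35–54: Wₕ = 0.39560870; term = 0.39560870²·(1 − 0.05569871)·82.54/562 = 0.021705531.
Sum = 0.024824586.
SE = √(0.024824586) = 0.15756.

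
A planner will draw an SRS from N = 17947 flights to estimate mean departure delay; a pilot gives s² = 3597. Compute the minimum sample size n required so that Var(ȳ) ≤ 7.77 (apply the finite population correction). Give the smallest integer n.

Without fpc, n₀ = s²/D = 3597/7.77 = 462.9344.
With fpc, (1 − n/N)·s²/n ≤ D requires n ≥ n₀/(1 + n₀/N) = 462.9344/(1 + 462.9344/17947) = 451.2935.
Rounding up, n = 452.

452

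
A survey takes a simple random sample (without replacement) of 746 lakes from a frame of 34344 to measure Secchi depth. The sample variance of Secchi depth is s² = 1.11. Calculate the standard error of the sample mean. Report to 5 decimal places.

Under SRS without replacement, Var(ȳ) = (1 − f)·s²/n with f = n/N = 746/34344 = 0.02172141.
Var(ȳ) = (1 − 0.02172141)·1.11/746 = 0.97827859·0.0014879357 = 0.0014556156.
SE(ȳ) = √(0.0014556156) = 0.03815.

0.03815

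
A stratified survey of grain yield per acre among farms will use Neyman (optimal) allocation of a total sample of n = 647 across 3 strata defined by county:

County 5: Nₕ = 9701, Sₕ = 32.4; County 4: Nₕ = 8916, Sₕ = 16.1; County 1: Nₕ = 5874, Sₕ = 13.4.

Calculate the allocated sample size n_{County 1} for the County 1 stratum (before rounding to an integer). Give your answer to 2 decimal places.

Neyman allocation: nₕ = n·NₕSₕ / Σⱼ NⱼSⱼ.
Σ NⱼSⱼ = 9701·32.4 + 8916·16.1 + 5874·13.4 = 536571.6.
n_{County 1} = 647·5874·13.4 / 536571.6 = 94.91.

94.91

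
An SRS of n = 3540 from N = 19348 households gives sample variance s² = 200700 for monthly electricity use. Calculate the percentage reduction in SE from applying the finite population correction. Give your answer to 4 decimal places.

9.6100

f = n/N = 3540/19348 = 0.18296465.
SE_no-fpc = √(s²/n) = 7.5296026; SE_fpc = √((1−f)s²/n) = 6.8060084.
Ratio = √(1−f) = 0.90390008. Reduction = 100·(1 − 0.90390008) = 9.6100%.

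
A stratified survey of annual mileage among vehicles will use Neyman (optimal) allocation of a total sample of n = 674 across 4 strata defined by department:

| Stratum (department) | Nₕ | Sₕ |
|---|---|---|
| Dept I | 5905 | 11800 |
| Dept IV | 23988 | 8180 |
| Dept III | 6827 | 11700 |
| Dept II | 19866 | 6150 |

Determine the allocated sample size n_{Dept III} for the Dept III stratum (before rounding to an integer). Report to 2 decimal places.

115.05

Neyman allocation: nₕ = n·NₕSₕ / Σⱼ NⱼSⱼ.
Σ NⱼSⱼ = 5905·11800 + 23988·8180 + 6827·11700 + 19866·6150 = 4.6795264 × 10^8.
n_{Dept III} = 674·6827·11700 / (4.6795264 × 10^8) = 115.05.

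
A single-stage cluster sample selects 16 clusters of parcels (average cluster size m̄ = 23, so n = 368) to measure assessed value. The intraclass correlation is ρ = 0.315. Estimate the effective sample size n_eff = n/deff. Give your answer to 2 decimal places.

deff = 1 + (23 − 1)·0.315 = 1 + 6.93 = 7.93.
n_eff = 368 / 7.93 = 46.41.

46.41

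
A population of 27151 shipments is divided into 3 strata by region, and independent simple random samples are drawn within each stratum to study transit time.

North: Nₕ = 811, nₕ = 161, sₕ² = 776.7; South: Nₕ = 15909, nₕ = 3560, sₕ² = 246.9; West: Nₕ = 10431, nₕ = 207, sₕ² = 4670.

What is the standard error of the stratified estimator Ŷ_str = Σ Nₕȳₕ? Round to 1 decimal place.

Var(Ŷ_str) = Σₕ Nₕ²(1 − fₕ)sₕ²/nₕ.
North: 811²·(1 − 161/811)·776.7/161 = 2.5430895 × 10^6.
South: 15909²·(1 − 3560/15909)·246.9/3560 = 1.362529 × 10^7.
West: 10431²·(1 − 207/10431)·4670/207 = 2.4059872 × 10^9.
Sum = 2.4221556 × 10^9.
SE = √(2.4221556 × 10^9) = 49215.4.

49215.4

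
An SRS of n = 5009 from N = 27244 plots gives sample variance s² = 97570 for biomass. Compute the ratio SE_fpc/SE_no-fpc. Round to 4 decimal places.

0.9034

f = n/N = 5009/27244 = 0.18385700.
SE_no-fpc = √(s²/n) = 4.413495; SE_fpc = √((1−f)s²/n) = 3.9871793.
Ratio = √(1−f) = 0.90340633.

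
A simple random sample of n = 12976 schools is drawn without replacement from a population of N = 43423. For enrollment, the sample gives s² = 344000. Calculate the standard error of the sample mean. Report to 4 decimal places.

Under SRS without replacement, Var(ȳ) = (1 − f)·s²/n with f = n/N = 12976/43423 = 0.29882781.
Var(ȳ) = (1 − 0.29882781)·344000/12976 = 0.70117219·26.510481 = 18.588412.
SE(ȳ) = √(18.588412) = 4.3114.

4.3114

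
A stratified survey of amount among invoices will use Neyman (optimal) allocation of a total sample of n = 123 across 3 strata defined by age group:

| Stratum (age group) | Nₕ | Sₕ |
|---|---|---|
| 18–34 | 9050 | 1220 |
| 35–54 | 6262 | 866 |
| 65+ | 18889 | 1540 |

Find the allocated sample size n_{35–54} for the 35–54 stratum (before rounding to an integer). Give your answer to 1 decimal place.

Neyman allocation: nₕ = n·NₕSₕ / Σⱼ NⱼSⱼ.
Σ NⱼSⱼ = 9050·1220 + 6262·866 + 18889·1540 = 4.5552952 × 10^7.
n_{35–54} = 123·6262·866 / (4.5552952 × 10^7) = 14.6.

14.6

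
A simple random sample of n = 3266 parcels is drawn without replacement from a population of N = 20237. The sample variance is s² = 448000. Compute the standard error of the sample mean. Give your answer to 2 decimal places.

10.73

Under SRS without replacement, Var(ȳ) = (1 − f)·s²/n with f = n/N = 3266/20237 = 0.16138756.
Var(ȳ) = (1 − 0.16138756)·448000/3266 = 0.83861244·137.17085 = 115.03318.
SE(ȳ) = √(115.03318) = 10.73.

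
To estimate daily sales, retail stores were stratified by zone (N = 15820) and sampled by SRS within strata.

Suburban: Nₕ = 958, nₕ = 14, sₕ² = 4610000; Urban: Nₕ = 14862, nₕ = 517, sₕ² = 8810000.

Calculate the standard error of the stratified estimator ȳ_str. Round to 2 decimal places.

125.32

Var(ȳ_str) = Σₕ Wₕ²(1 − fₕ)sₕ²/nₕ with Wₕ = Nₕ/N, N = 15820.
Suburban: Wₕ = 0.06055626; term = 0.06055626²·(1 − 0.01461378)·4610000/14 = 1189.8643.
Urban: Wₕ = 0.93944374; term = 0.93944374²·(1 − 0.03478670)·8810000/517 = 14516.109.
Sum = 15705.973.
SE = √(15705.973) = 125.32.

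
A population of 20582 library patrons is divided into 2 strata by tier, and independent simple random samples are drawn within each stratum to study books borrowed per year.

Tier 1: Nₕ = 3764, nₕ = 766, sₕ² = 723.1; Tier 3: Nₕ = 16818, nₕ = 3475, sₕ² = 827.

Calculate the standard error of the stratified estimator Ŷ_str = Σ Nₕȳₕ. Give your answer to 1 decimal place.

8003.6

Var(Ŷ_str) = Σₕ Nₕ²(1 − fₕ)sₕ²/nₕ.
Tier 1: 3764²·(1 − 766/3764)·723.1/766 = 1.0652483 × 10^7.
Tier 3: 16818²·(1 − 3475/16818)·827/3475 = 5.3404584 × 10^7.
Sum = 6.4057067 × 10^7.
SE = √(6.4057067 × 10^7) = 8003.6.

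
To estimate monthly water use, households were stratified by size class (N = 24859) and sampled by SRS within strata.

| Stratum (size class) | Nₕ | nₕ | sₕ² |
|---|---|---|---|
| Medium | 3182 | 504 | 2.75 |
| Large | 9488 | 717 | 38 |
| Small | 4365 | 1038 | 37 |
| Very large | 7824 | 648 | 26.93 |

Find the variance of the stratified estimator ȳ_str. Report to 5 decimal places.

0.01183

Var(ȳ_str) = Σₕ Wₕ²(1 − fₕ)sₕ²/nₕ with Wₕ = Nₕ/N, N = 24859.
Medium: Wₕ = 0.12800193; term = 0.12800193²·(1 − 0.15839095)·2.75/504 = 7.5239447 × 10^-5.
Large: Wₕ = 0.38167263; term = 0.38167263²·(1 − 0.07556914)·38/717 = 0.0071370858.
Small: Wₕ = 0.17559033; term = 0.17559033²·(1 − 0.23780069)·37/1038 = 8.3767222 × 10^-4.
Very large: Wₕ = 0.31473511; term = 0.31473511²·(1 − 0.08282209)·26.93/648 = 0.0037757681.
Sum = 0.011825766.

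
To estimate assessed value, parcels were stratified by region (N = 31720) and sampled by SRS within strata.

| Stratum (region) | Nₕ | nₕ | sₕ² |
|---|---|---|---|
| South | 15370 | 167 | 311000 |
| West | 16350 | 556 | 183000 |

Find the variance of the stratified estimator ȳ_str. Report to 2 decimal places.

Var(ȳ_str) = Σₕ Wₕ²(1 − fₕ)sₕ²/nₕ with Wₕ = Nₕ/N, N = 31720.
South: Wₕ = 0.48455233; term = 0.48455233²·(1 − 0.01086532)·311000/167 = 432.49463.
West: Wₕ = 0.51544767; term = 0.51544767²·(1 − 0.03400612)·183000/556 = 84.473372.
Sum = 516.968.

516.97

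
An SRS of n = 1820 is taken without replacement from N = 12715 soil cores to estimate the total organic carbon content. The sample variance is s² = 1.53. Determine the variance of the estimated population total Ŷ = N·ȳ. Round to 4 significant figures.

116500

Var(Ŷ) = N²·Var(ȳ) = N²·(1 − n/N)·s²/n.
f = 1820/12715 = 0.14313803; Var(ȳ) = 0.85686197·1.53/1820 = 7.2032902 × 10^-4.
Var(Ŷ) = 12715² · (7.2032902 × 10^-4) = 116456.48.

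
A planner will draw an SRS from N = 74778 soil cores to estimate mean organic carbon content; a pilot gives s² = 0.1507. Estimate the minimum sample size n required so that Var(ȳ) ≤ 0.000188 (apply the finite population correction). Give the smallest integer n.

Without fpc, n₀ = s²/D = 0.1507/0.000188 = 801.5957.
With fpc, (1 − n/N)·s²/n ≤ D requires n ≥ n₀/(1 + n₀/N) = 801.5957/(1 + 801.5957/74778) = 793.0940.
Rounding up, n = 794.

794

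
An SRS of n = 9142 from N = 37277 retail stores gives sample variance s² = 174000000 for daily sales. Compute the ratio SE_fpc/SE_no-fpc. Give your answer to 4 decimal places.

0.8688

f = n/N = 9142/37277 = 0.24524506.
SE_no-fpc = √(s²/n) = 137.96026; SE_fpc = √((1−f)s²/n) = 119.85523.
Ratio = √(1−f) = 0.86876633.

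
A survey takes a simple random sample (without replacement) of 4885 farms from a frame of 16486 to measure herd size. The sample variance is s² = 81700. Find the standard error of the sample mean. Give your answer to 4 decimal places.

Under SRS without replacement, Var(ȳ) = (1 − f)·s²/n with f = n/N = 4885/16486 = 0.29631202.
Var(ȳ) = (1 − 0.29631202)·81700/4885 = 0.70368798·16.724667 = 11.768947.
SE(ȳ) = √(11.768947) = 3.4306.

3.4306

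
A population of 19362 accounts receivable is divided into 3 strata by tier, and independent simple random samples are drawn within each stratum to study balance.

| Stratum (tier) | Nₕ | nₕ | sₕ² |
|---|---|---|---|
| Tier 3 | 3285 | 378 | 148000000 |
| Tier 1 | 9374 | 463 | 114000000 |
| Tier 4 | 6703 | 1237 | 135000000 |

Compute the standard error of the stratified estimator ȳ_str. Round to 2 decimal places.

Var(ȳ_str) = Σₕ Wₕ²(1 − fₕ)sₕ²/nₕ with Wₕ = Nₕ/N, N = 19362.
Tier 3: Wₕ = 0.16966222; term = 0.16966222²·(1 − 0.11506849)·148000000/378 = 9973.5528.
Tier 1: Wₕ = 0.48414420; term = 0.48414420²·(1 − 0.04939194)·114000000/463 = 54862.402.
Tier 4: Wₕ = 0.34619358; term = 0.34619358²·(1 − 0.18454423)·135000000/1237 = 10666.022.
Sum = 75501.977.
SE = √(75501.977) = 274.78.

274.78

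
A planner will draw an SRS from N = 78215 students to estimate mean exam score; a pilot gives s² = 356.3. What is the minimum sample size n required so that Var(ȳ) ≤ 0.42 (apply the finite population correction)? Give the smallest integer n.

Without fpc, n₀ = s²/D = 356.3/0.42 = 848.3333.
With fpc, (1 − n/N)·s²/n ≤ D requires n ≥ n₀/(1 + n₀/N) = 848.3333/(1 + 848.3333/78215) = 839.2309.
Rounding up, n = 840.

840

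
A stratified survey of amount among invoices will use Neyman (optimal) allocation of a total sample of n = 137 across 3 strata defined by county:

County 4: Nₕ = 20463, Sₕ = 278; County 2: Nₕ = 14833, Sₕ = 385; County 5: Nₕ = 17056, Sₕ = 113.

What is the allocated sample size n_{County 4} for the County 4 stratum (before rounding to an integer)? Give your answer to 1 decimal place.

58.5

Neyman allocation: nₕ = n·NₕSₕ / Σⱼ NⱼSⱼ.
Σ NⱼSⱼ = 20463·278 + 14833·385 + 17056·113 = 1.3326747 × 10^7.
n_{County 4} = 137·20463·278 / (1.3326747 × 10^7) = 58.5.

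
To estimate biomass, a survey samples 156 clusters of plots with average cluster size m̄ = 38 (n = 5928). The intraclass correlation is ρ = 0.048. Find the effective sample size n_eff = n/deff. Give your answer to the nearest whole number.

deff = 1 + (38 − 1)·0.048 = 1 + 1.776 = 2.776.
n_eff = 5928 / 2.776 = 2135.

2135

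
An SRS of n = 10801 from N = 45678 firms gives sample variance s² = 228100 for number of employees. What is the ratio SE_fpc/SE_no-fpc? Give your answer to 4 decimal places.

f = n/N = 10801/45678 = 0.23645956.
SE_no-fpc = √(s²/n) = 4.5954777; SE_fpc = √((1−f)s²/n) = 4.0155652.
Ratio = √(1−f) = 0.87380801.

0.8738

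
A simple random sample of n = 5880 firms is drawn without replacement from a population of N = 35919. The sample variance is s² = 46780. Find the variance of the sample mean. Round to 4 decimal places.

6.6534

Under SRS without replacement, Var(ȳ) = (1 − f)·s²/n with f = n/N = 5880/35919 = 0.16370166.
Var(ȳ) = (1 − 0.16370166)·46780/5880 = 0.83629834·7.9557823 = 6.6534075.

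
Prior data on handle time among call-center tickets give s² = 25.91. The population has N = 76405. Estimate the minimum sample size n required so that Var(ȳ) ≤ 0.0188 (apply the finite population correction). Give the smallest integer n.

Without fpc, n₀ = s²/D = 25.91/0.0188 = 1378.1915.
With fpc, (1 − n/N)·s²/n ≤ D requires n ≥ n₀/(1 + n₀/N) = 1378.1915/(1 + 1378.1915/76405) = 1353.7722.
Rounding up, n = 1354.

1354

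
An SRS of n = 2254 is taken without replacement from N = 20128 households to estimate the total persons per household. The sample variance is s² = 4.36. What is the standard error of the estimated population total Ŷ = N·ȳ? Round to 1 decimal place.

834.2

Var(Ŷ) = N²·Var(ȳ) = N²·(1 − n/N)·s²/n.
f = 2254/20128 = 0.11198331; Var(ȳ) = 0.88801669·4.36/2254 = 0.0017177253.
Var(Ŷ) = 20128² · 0.0017177253 = 695913.02.
SE(Ŷ) = √(695913.02) = 834.2.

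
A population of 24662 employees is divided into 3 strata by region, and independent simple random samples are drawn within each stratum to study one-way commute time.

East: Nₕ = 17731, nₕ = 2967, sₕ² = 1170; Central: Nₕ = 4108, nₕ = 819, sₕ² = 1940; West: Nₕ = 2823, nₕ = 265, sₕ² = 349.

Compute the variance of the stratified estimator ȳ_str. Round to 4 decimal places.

0.2380

Var(ȳ_str) = Σₕ Wₕ²(1 − fₕ)sₕ²/nₕ with Wₕ = Nₕ/N, N = 24662.
East: Wₕ = 0.71896034; term = 0.71896034²·(1 − 0.16733405)·1170/2967 = 0.16972624.
Central: Wₕ = 0.16657205; term = 0.16657205²·(1 − 0.19936709)·1940/819 = 0.05262057.
West: Wₕ = 0.11446760; term = 0.11446760²·(1 − 0.09387177)·349/265 = 0.015636314.
Sum = 0.23798312.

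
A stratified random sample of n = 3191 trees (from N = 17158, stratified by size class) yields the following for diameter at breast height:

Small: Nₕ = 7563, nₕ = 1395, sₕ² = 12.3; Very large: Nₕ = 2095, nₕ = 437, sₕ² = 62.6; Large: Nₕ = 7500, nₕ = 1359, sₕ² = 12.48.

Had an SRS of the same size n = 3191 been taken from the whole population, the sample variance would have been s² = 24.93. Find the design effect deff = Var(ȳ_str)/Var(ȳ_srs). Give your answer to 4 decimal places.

Var(ȳ_str) = Σ Wₕ²(1−fₕ)sₕ²/nₕ with Wₕ = Nₕ/17158:
  Small: (7563/17158)²·(1−1395/7563)·12.3/1395 = 0.0013971275
  Very large: (2095/17158)²·(1−437/2095)·62.6/437 = 0.0016901612
  Large: (7500/17158)²·(1−1359/7500)·12.48/1359 = 0.001436687
  → Var(ȳ_str) = 0.0045239757.
Var(ȳ_srs) = (1 − 3191/17158)·24.93/3191 = 0.0063596314.
deff = 0.0045239757 / 0.0063596314 = 0.7114.

0.7114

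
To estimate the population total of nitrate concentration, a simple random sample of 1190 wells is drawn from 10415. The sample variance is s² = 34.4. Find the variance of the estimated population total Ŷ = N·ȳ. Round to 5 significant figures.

2.7774 × 10^6

Var(Ŷ) = N²·Var(ȳ) = N²·(1 − n/N)·s²/n.
f = 1190/10415 = 0.11425828; Var(ȳ) = 0.88574172·34.4/1190 = 0.025604635.
Var(Ŷ) = 10415² · 0.025604635 = 2.7773917 × 10^6.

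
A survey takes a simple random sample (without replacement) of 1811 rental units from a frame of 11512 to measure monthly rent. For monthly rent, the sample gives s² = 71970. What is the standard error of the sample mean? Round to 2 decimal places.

Under SRS without replacement, Var(ȳ) = (1 − f)·s²/n with f = n/N = 1811/11512 = 0.15731411.
Var(ȳ) = (1 − 0.15731411)·71970/1811 = 0.84268589·39.740475 = 33.488738.
SE(ȳ) = √(33.488738) = 5.79.

5.79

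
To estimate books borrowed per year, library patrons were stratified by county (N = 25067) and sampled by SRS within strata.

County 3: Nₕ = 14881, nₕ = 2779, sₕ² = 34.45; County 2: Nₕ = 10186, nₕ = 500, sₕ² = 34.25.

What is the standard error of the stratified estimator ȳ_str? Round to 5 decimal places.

0.11962

Var(ȳ_str) = Σₕ Wₕ²(1 − fₕ)sₕ²/nₕ with Wₕ = Nₕ/N, N = 25067.
County 3: Wₕ = 0.59364902; term = 0.59364902²·(1 − 0.18674820)·34.45/2779 = 0.0035529183.
County 2: Wₕ = 0.40635098; term = 0.40635098²·(1 − 0.04908698)·34.25/500 = 0.010755584.
Sum = 0.014308502.
SE = √(0.014308502) = 0.11962.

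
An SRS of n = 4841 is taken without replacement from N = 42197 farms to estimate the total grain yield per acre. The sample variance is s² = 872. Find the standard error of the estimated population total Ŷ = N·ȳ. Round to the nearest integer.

Var(Ŷ) = N²·Var(ȳ) = N²·(1 − n/N)·s²/n.
f = 4841/42197 = 0.11472380; Var(ȳ) = 0.88527620·872/4841 = 0.1594631.
Var(Ŷ) = 42197² · 0.1594631 = 2.8393789 × 10^8.
SE(Ŷ) = √(2.8393789 × 10^8) = 16850.

16850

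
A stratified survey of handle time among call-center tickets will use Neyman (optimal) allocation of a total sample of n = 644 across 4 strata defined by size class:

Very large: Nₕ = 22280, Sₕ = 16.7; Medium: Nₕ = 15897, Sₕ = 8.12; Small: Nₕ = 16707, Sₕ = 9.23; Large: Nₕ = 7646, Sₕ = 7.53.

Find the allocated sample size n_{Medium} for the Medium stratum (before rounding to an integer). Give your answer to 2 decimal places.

116.60

Neyman allocation: nₕ = n·NₕSₕ / Σⱼ NⱼSⱼ.
Σ NⱼSⱼ = 22280·16.7 + 15897·8.12 + 16707·9.23 + 7646·7.53 = 712939.63.
n_{Medium} = 644·15897·8.12 / 712939.63 = 116.60.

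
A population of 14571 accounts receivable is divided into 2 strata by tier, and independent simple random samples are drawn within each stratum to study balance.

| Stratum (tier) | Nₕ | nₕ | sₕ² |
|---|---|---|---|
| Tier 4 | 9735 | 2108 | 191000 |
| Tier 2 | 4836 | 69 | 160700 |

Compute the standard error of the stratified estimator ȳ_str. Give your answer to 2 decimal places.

Var(ȳ_str) = Σₕ Wₕ²(1 − fₕ)sₕ²/nₕ with Wₕ = Nₕ/N, N = 14571.
Tier 4: Wₕ = 0.66810789; term = 0.66810789²·(1 − 0.21653826)·191000/2108 = 31.686462.
Tier 2: Wₕ = 0.33189211; term = 0.33189211²·(1 − 0.01426799)·160700/69 = 252.88293.
Sum = 284.56939.
SE = √(284.56939) = 16.87.

16.87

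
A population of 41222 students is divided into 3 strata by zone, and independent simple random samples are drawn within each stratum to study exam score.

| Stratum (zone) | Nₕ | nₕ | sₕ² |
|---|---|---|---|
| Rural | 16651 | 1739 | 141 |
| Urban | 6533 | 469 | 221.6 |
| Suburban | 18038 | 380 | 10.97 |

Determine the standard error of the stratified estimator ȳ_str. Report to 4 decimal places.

Var(ȳ_str) = Σₕ Wₕ²(1 − fₕ)sₕ²/nₕ with Wₕ = Nₕ/N, N = 41222.
Rural: Wₕ = 0.40393479; term = 0.40393479²·(1 − 0.10443817)·141/1739 = 0.011847798.
Urban: Wₕ = 0.15848333; term = 0.15848333²·(1 − 0.07178938)·221.6/469 = 0.011015663.
Suburban: Wₕ = 0.43758187; term = 0.43758187²·(1 − 0.02106664)·10.97/380 = 0.0054112152.
Sum = 0.028274676.
SE = √(0.028274676) = 0.1682.

0.1682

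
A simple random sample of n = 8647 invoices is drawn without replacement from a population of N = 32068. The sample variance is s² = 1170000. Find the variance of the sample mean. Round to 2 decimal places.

98.82

Under SRS without replacement, Var(ȳ) = (1 − f)·s²/n with f = n/N = 8647/32068 = 0.26964575.
Var(ȳ) = (1 − 0.26964575)·1170000/8647 = 0.73035425·135.30704 = 98.822073.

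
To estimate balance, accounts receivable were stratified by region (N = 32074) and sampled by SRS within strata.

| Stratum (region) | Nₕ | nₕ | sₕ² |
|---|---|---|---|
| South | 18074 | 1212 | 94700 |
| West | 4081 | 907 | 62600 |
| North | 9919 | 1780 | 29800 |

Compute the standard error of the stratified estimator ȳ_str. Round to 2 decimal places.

5.03

Var(ȳ_str) = Σₕ Wₕ²(1 − fₕ)sₕ²/nₕ with Wₕ = Nₕ/N, N = 32074.
South: Wₕ = 0.56350938; term = 0.56350938²·(1 − 0.06705765)·94700/1212 = 23.14752.
West: Wₕ = 0.12723701; term = 0.12723701²·(1 − 0.22224945)·62600/907 = 0.86902909.
North: Wₕ = 0.30925360; term = 0.30925360²·(1 − 0.17945357)·29800/1780 = 1.3137991.
Sum = 25.330348.
SE = √(25.330348) = 5.03.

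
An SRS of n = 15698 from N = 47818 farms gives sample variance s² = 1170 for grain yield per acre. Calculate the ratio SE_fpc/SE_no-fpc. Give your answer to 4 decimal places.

0.8196

f = n/N = 15698/47818 = 0.32828642.
SE_no-fpc = √(s²/n) = 0.27300511; SE_fpc = √((1−f)s²/n) = 0.22374989.
Ratio = √(1−f) = 0.81958134.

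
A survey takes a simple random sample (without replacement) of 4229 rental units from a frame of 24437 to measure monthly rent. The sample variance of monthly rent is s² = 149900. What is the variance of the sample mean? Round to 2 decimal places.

29.31

Under SRS without replacement, Var(ȳ) = (1 − f)·s²/n with f = n/N = 4229/24437 = 0.17305725.
Var(ȳ) = (1 − 0.17305725)·149900/4229 = 0.82694275·35.445732 = 29.311591.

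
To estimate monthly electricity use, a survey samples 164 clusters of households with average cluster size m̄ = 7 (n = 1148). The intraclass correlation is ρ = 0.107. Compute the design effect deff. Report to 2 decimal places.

1.64

deff = 1 + (7 − 1)·0.107 = 1 + 0.642 = 1.642.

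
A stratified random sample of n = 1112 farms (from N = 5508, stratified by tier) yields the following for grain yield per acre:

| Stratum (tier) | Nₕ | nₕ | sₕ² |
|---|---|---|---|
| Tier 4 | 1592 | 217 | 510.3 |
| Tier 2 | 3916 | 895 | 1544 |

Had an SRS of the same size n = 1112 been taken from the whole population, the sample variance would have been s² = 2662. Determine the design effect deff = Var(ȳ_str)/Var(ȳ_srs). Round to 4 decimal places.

0.4409

Var(ȳ_str) = Σ Wₕ²(1−fₕ)sₕ²/nₕ with Wₕ = Nₕ/5508:
  Tier 4: (1592/5508)²·(1−217/1592)·510.3/217 = 0.1696773
  Tier 2: (3916/5508)²·(1−895/3916)·1544/895 = 0.67271298
  → Var(ȳ_str) = 0.84239028.
Var(ȳ_srs) = (1 − 1112/5508)·2662/1112 = 1.9105879.
deff = 0.84239028 / 1.9105879 = 0.4409.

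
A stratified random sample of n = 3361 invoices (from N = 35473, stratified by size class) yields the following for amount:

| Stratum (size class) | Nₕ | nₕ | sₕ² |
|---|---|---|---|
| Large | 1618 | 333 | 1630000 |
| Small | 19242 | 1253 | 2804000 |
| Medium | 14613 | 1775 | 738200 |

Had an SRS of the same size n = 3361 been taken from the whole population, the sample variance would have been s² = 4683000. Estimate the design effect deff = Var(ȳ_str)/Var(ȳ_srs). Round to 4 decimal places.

Var(ȳ_str) = Σ Wₕ²(1−fₕ)sₕ²/nₕ with Wₕ = Nₕ/35473:
  Large: (1618/35473)²·(1−333/1618)·1630000/333 = 8.0877772
  Small: (19242/35473)²·(1−1253/19242)·2804000/1253 = 615.58543
  Medium: (14613/35473)²·(1−1775/14613)·738200/1775 = 62.003557
  → Var(ȳ_str) = 685.67676.
Var(ȳ_srs) = (1 − 3361/35473)·4683000/3361 = 1261.3194.
deff = 685.67676 / 1261.3194 = 0.5436.

0.5436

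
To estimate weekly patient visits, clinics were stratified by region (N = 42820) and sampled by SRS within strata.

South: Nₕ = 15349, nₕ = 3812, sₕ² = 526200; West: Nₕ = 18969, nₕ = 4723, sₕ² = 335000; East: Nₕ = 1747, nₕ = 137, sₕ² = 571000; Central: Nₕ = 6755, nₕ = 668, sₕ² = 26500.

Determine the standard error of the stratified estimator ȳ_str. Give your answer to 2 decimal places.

5.57

Var(ȳ_str) = Σₕ Wₕ²(1 − fₕ)sₕ²/nₕ with Wₕ = Nₕ/N, N = 42820.
South: Wₕ = 0.35845399; term = 0.35845399²·(1 − 0.24835494)·526200/3812 = 13.331457.
West: Wₕ = 0.44299393; term = 0.44299393²·(1 − 0.24898519)·335000/4723 = 10.453721.
East: Wₕ = 0.04079869; term = 0.04079869²·(1 − 0.07842015)·571000/137 = 6.3935343.
Central: Wₕ = 0.15775339; term = 0.15775339²·(1 − 0.09888971)·26500/668 = 0.88962042.
Sum = 31.068333.
SE = √(31.068333) = 5.57.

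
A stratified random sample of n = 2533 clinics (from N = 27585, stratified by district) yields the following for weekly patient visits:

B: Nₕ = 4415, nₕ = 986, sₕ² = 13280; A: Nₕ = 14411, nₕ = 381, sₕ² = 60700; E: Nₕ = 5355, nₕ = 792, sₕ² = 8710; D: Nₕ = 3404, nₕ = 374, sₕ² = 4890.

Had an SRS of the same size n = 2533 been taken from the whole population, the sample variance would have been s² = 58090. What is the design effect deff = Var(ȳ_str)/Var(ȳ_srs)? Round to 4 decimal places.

Var(ȳ_str) = Σ Wₕ²(1−fₕ)sₕ²/nₕ with Wₕ = Nₕ/27585:
  B: (4415/27585)²·(1−986/4415)·13280/986 = 0.2679621
  A: (14411/27585)²·(1−381/14411)·60700/381 = 42.332072
  E: (5355/27585)²·(1−792/5355)·8710/792 = 0.35314815
  D: (3404/27585)²·(1−374/3404)·4890/374 = 0.17722438
  → Var(ȳ_str) = 43.130407.
Var(ȳ_srs) = (1 − 2533/27585)·58090/2533 = 20.827426.
deff = 43.130407 / 20.827426 = 2.0708.

2.0708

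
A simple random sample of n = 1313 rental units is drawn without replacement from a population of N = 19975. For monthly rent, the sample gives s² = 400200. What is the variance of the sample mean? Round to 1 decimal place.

284.8

Under SRS without replacement, Var(ȳ) = (1 − f)·s²/n with f = n/N = 1313/19975 = 0.06573217.
Var(ȳ) = (1 − 0.06573217)·400200/1313 = 0.93426783·304.79817 = 284.76313.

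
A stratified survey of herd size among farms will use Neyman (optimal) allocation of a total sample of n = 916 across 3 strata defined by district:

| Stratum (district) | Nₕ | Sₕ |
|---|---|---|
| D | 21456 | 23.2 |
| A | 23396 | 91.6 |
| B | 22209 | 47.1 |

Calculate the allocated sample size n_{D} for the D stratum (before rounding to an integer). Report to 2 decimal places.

123.67

Neyman allocation: nₕ = n·NₕSₕ / Σⱼ NⱼSⱼ.
Σ NⱼSⱼ = 21456·23.2 + 23396·91.6 + 22209·47.1 = 3.6868967 × 10^6.
n_{D} = 916·21456·23.2 / (3.6868967 × 10^6) = 123.67.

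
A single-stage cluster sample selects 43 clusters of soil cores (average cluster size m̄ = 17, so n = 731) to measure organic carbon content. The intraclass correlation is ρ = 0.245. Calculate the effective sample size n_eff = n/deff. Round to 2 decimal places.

deff = 1 + (17 − 1)·0.245 = 1 + 3.92 = 4.92.
n_eff = 731 / 4.92 = 148.58.

148.58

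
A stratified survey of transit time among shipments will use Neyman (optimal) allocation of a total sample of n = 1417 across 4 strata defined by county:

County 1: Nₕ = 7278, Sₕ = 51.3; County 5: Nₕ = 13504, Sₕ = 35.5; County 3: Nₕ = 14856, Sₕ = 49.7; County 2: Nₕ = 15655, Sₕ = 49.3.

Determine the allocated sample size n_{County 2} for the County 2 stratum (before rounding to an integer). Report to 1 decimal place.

462.8

Neyman allocation: nₕ = n·NₕSₕ / Σⱼ NⱼSⱼ.
Σ NⱼSⱼ = 7278·51.3 + 13504·35.5 + 14856·49.7 + 15655·49.3 = 2.3628881 × 10^6.
n_{County 2} = 1417·15655·49.3 / (2.3628881 × 10^6) = 462.8.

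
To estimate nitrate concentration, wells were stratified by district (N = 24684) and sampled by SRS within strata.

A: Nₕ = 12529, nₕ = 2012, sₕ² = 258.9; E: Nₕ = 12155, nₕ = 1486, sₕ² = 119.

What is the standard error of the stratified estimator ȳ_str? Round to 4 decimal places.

Var(ȳ_str) = Σₕ Wₕ²(1 − fₕ)sₕ²/nₕ with Wₕ = Nₕ/N, N = 24684.
A: Wₕ = 0.50757576; term = 0.50757576²·(1 − 0.16058744)·258.9/2012 = 0.027827954.
E: Wₕ = 0.49242424; term = 0.49242424²·(1 − 0.12225422)·119/1486 = 0.017044166.
Sum = 0.04487212.
SE = √(0.04487212) = 0.2118.

0.2118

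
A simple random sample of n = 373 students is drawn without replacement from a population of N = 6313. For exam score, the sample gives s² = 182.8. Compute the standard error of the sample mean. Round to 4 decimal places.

Under SRS without replacement, Var(ȳ) = (1 − f)·s²/n with f = n/N = 373/6313 = 0.05908443.
Var(ȳ) = (1 − 0.05908443)·182.8/373 = 0.94091557·0.49008043 = 0.46112431.
SE(ȳ) = √(0.46112431) = 0.6791.

0.6791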